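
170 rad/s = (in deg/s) 9740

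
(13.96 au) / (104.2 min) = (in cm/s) 3.34e+10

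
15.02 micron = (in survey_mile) 9.333e-09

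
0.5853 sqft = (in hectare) 5.438e-06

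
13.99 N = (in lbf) 3.145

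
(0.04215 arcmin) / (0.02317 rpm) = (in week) 8.355e-09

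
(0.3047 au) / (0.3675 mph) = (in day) 3.211e+06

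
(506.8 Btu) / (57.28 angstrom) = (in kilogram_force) 9.519e+12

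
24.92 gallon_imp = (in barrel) 0.7126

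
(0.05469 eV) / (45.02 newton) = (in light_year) 2.057e-38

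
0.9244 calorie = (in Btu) 0.003666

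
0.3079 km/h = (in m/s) 0.08553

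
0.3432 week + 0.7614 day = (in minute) 4556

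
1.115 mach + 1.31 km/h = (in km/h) 1368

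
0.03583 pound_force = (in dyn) 1.594e+04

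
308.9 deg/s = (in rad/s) 5.391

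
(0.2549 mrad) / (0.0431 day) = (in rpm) 6.537e-07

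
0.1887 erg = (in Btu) 1.789e-11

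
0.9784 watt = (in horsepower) 0.001312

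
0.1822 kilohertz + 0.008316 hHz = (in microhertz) 1.83e+08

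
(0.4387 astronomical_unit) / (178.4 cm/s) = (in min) 6.131e+08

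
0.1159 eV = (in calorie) 4.438e-21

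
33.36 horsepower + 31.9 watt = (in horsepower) 33.4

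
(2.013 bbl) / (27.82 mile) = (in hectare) 7.148e-10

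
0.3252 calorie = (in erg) 1.361e+07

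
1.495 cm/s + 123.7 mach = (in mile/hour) 9.422e+04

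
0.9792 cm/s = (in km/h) 0.03525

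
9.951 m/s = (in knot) 19.34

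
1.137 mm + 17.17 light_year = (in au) 1.086e+06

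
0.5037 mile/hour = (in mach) 0.0006613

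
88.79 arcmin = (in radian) 0.02583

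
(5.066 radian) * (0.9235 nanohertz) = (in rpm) 4.468e-08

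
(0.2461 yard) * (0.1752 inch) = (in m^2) 0.001001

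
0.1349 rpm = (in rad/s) 0.01413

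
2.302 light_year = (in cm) 2.178e+18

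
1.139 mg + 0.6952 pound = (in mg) 3.153e+05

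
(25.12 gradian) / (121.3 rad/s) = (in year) 1.032e-10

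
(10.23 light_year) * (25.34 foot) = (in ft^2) 8.046e+18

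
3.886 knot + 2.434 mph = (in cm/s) 308.7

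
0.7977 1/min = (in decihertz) 0.1329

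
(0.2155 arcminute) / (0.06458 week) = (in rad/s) 1.605e-09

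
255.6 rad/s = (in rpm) 2441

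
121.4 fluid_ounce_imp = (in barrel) 0.0217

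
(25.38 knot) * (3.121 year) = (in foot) 4.216e+09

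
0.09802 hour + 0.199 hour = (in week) 0.001768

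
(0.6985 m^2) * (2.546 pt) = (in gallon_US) 0.1657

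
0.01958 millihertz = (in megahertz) 1.958e-11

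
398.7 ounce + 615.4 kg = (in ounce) 2.211e+04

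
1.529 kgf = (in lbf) 3.371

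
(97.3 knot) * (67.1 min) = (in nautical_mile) 108.8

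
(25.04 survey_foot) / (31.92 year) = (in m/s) 7.582e-09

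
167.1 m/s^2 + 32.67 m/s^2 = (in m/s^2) 199.8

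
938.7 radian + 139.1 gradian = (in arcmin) 3.235e+06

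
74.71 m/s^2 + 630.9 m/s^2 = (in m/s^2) 705.6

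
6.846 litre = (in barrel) 0.04306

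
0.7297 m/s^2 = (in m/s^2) 0.7297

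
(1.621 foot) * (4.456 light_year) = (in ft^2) 2.242e+17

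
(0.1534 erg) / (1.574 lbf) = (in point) 6.211e-06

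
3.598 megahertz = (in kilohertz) 3598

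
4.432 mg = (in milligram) 4.432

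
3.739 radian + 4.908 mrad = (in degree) 214.5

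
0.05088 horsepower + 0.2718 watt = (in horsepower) 0.05124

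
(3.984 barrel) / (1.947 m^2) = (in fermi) 3.253e+14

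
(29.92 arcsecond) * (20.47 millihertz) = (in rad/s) 2.969e-06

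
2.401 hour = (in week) 0.01429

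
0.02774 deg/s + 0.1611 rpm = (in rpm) 0.1657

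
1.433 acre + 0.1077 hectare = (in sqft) 7.401e+04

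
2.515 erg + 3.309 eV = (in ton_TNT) 6.011e-17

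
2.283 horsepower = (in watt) 1702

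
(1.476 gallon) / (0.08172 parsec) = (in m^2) 2.216e-18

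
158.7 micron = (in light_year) 1.677e-20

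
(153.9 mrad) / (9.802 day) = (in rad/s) 1.817e-07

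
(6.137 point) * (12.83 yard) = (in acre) 6.276e-06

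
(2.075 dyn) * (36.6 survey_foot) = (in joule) 0.0002315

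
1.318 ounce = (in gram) 37.36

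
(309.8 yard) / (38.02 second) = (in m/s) 7.451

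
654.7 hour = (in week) 3.897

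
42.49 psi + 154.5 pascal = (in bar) 2.931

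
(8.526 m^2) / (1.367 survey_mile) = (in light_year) 4.096e-19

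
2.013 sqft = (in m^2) 0.187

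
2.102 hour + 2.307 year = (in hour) 2.021e+04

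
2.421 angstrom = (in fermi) 2.421e+05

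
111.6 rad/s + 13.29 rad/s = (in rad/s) 124.9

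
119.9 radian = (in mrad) 1.199e+05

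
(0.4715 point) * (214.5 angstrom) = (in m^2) 3.568e-12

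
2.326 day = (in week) 0.3323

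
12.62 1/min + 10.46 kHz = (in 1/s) 1.046e+04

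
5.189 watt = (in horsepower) 0.006959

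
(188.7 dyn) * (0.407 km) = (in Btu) 0.0007279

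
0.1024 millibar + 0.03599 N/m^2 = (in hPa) 0.1028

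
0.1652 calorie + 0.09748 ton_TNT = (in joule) 4.079e+08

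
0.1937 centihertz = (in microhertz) 1937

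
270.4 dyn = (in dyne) 270.4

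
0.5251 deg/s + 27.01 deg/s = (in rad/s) 0.4806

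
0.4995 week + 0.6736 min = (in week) 0.4996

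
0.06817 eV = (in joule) 1.092e-20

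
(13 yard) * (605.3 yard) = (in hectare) 0.6579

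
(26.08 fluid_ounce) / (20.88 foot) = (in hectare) 1.212e-08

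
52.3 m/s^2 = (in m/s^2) 52.3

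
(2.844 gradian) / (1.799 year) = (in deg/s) 4.512e-08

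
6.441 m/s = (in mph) 14.41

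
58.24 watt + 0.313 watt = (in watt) 58.55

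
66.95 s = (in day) 0.0007749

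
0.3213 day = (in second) 2.776e+04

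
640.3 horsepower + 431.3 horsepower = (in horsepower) 1072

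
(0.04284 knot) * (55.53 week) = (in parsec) 2.399e-11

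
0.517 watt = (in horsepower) 0.0006933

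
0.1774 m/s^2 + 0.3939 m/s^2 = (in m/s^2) 0.5713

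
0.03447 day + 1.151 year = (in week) 60.02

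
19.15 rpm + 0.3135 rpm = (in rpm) 19.46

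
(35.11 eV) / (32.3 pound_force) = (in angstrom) 3.915e-10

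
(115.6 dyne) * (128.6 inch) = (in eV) 2.357e+16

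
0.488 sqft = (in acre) 1.12e-05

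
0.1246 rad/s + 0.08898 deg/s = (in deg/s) 7.228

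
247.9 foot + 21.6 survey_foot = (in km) 0.08214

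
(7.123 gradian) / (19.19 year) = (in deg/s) 1.059e-08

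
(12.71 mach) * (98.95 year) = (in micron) 1.35e+19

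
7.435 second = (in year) 2.358e-07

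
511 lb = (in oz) 8176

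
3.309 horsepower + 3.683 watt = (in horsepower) 3.314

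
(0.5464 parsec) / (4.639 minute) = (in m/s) 6.057e+13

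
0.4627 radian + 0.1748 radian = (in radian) 0.6375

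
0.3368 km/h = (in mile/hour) 0.2093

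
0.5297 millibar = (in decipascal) 529.7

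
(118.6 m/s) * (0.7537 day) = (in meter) 7.723e+06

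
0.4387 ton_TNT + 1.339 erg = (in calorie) 4.387e+08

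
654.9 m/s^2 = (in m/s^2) 654.9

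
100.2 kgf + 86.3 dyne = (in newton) 982.6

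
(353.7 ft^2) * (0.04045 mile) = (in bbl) 1.345e+04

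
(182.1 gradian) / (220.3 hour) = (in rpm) 3.444e-05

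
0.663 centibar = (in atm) 0.006543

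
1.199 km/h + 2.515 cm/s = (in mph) 0.8013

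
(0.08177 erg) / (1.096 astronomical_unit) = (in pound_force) 1.121e-20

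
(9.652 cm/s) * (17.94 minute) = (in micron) 1.039e+08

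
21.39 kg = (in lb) 47.16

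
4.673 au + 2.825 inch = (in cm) 6.991e+13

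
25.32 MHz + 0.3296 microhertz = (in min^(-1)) 1.519e+09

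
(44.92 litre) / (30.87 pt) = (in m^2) 4.125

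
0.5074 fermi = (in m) 5.074e-16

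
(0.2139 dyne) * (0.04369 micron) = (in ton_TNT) 2.234e-23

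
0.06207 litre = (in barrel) 0.0003904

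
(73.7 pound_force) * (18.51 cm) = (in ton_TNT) 1.45e-08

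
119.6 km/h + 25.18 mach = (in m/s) 8607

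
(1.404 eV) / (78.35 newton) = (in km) 2.871e-24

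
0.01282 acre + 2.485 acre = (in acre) 2.498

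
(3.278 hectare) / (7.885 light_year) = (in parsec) 1.424e-29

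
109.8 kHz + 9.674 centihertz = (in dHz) 1.098e+06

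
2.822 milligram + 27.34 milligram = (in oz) 0.001064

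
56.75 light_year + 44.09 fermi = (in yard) 5.872e+17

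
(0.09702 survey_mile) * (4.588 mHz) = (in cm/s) 71.64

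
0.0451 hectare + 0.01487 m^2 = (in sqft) 4855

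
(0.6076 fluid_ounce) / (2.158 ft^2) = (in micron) 89.63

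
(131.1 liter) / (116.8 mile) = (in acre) 1.723e-10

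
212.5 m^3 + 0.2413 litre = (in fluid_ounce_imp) 7.479e+06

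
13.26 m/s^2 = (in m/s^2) 13.26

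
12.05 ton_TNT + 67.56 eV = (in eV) 3.147e+29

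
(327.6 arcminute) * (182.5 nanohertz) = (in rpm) 1.661e-07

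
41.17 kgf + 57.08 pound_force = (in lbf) 147.8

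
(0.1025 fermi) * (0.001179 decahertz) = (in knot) 2.349e-18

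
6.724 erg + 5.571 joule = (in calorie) 1.332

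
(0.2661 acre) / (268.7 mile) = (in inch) 0.09804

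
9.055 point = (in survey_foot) 0.01048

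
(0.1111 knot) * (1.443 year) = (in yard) 2.844e+06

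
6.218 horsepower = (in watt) 4637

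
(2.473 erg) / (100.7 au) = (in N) 1.642e-20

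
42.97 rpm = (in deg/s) 257.8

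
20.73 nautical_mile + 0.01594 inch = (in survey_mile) 23.86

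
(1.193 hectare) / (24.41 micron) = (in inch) 1.924e+10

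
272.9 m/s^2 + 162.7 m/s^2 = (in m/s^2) 435.6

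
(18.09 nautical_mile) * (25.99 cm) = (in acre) 2.152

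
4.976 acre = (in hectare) 2.014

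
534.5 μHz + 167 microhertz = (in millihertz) 0.7015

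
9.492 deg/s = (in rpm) 1.582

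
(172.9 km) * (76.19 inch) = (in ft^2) 3.602e+06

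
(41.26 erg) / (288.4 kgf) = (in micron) 0.001459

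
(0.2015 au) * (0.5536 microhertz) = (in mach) 49.01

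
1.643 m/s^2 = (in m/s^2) 1.643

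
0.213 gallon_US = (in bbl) 0.005071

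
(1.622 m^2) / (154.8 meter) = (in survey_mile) 6.511e-06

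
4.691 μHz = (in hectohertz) 4.691e-08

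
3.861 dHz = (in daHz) 0.03861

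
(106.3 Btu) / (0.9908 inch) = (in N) 4.456e+06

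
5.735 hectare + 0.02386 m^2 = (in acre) 14.17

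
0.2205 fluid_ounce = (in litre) 0.006521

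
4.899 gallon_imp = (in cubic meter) 0.02227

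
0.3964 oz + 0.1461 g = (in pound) 0.0251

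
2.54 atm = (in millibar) 2574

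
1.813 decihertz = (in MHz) 1.813e-07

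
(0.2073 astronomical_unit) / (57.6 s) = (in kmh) 1.938e+09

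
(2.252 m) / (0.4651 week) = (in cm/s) 0.0008006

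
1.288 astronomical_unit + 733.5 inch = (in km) 1.927e+08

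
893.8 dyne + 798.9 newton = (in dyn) 7.989e+07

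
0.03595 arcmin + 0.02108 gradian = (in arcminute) 1.174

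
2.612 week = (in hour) 438.8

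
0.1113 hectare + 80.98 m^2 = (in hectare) 0.1194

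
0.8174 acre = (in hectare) 0.3308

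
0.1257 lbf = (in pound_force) 0.1257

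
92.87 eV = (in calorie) 3.556e-18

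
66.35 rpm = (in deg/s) 398.1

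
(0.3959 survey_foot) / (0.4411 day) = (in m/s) 3.166e-06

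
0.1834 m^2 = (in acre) 4.532e-05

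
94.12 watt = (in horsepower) 0.1262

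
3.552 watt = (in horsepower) 0.004763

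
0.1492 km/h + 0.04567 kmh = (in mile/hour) 0.1211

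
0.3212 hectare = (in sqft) 3.457e+04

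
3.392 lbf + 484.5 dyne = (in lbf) 3.393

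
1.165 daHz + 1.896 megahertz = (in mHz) 1.896e+09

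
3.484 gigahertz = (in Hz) 3.484e+09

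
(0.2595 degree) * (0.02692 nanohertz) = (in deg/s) 6.986e-12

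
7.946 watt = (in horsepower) 0.01066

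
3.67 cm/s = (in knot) 0.07134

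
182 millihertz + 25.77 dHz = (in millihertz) 2759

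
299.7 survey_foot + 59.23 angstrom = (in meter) 91.35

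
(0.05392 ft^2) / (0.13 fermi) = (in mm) 3.853e+16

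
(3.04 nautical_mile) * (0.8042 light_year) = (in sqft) 4.611e+20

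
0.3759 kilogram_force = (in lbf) 0.8287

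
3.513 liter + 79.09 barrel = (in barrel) 79.11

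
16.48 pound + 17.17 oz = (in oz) 280.8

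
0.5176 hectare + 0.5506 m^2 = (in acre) 1.279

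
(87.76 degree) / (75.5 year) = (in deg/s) 3.686e-08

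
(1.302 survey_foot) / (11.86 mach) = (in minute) 1.638e-06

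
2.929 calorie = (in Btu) 0.01162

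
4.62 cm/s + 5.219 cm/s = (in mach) 0.000289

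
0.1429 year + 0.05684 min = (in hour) 1252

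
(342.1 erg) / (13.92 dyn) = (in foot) 0.8063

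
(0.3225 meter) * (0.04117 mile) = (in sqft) 230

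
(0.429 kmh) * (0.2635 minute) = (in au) 1.259e-11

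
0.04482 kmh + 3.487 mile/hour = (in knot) 3.054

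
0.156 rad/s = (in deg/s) 8.938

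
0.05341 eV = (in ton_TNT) 2.045e-30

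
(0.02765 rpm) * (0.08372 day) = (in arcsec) 4.32e+06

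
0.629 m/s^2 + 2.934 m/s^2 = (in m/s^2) 3.563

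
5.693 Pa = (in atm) 5.619e-05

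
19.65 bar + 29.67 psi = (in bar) 21.7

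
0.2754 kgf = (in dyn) 2.701e+05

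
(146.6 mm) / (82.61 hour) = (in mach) 1.448e-09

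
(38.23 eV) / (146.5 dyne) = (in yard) 4.572e-15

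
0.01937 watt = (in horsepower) 2.598e-05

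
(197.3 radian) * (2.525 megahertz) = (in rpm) 4.757e+09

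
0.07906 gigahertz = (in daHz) 7.906e+06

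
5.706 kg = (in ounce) 201.3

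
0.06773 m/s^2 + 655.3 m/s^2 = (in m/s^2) 655.4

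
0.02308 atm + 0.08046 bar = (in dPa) 1.038e+05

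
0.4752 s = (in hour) 0.000132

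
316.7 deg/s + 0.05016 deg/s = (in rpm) 52.79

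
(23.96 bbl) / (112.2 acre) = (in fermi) 8.39e+09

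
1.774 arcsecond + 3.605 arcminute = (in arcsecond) 218.1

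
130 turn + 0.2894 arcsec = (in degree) 4.68e+04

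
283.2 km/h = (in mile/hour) 176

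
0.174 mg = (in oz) 6.138e-06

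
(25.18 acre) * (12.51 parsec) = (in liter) 3.934e+25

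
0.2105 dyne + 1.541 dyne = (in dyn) 1.751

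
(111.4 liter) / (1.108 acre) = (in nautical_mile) 1.341e-08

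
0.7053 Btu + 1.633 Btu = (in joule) 2467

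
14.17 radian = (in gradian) 902.1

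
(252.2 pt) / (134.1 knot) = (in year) 4.09e-11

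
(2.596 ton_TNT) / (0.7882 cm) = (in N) 1.378e+12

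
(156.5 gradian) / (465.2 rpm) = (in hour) 1.402e-05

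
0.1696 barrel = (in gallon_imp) 5.931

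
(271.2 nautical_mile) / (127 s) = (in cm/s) 3.955e+05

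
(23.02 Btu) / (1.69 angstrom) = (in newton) 1.437e+14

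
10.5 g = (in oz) 0.3704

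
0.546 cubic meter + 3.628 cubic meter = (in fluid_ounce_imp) 1.469e+05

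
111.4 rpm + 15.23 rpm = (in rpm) 126.6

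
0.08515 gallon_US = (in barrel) 0.002027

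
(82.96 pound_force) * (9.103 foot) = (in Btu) 0.9705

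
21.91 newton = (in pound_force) 4.926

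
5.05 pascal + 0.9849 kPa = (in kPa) 0.9899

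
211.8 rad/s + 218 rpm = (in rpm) 2241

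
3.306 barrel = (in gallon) 138.9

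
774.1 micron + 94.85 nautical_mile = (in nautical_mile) 94.85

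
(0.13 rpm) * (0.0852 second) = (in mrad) 1.16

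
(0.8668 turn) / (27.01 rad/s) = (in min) 0.003361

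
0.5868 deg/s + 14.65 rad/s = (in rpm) 140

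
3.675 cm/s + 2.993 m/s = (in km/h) 10.91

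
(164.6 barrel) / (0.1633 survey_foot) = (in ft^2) 5659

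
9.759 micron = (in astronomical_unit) 6.523e-17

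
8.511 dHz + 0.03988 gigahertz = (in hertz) 3.988e+07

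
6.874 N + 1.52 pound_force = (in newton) 13.64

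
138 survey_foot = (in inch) 1656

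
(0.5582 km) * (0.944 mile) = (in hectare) 84.8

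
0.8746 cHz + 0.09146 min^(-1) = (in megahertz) 1.027e-08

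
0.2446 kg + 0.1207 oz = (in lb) 0.5468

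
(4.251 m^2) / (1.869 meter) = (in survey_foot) 7.462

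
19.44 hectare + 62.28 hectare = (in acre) 201.9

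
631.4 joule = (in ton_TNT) 1.509e-07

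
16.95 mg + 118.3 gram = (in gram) 118.3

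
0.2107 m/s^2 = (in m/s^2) 0.2107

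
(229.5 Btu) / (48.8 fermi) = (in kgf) 5.06e+17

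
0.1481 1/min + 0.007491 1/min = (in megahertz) 2.593e-09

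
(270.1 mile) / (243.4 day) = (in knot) 0.04018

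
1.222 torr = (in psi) 0.02363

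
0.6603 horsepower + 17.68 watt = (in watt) 510.1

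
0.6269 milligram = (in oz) 2.211e-05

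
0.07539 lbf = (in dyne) 3.354e+04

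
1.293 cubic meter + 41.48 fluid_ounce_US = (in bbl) 8.14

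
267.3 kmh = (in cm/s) 7425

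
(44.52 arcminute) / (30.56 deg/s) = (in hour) 6.744e-06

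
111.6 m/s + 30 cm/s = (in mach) 0.3286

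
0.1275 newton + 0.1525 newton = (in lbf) 0.06295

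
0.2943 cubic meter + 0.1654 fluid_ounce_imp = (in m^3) 0.2943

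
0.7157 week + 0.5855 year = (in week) 31.25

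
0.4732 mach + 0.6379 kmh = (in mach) 0.4737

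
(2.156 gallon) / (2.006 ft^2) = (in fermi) 4.379e+13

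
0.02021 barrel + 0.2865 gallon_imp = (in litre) 4.516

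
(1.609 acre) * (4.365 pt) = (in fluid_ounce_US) 3.39e+05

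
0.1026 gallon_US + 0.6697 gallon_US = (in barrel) 0.01839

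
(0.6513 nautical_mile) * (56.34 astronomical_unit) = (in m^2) 1.017e+16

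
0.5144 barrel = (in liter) 81.78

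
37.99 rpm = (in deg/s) 227.9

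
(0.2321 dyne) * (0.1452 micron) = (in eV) 2.103e+06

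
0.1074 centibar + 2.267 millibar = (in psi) 0.04846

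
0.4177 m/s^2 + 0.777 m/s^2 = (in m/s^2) 1.195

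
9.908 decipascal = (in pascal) 0.9908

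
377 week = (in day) 2639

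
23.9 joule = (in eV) 1.492e+20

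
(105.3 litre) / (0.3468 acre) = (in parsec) 2.432e-21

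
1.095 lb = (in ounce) 17.52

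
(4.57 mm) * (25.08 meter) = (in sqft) 1.234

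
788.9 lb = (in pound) 788.9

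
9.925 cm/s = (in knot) 0.1929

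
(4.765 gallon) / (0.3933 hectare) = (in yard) 5.016e-06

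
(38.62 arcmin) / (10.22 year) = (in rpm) 3.329e-10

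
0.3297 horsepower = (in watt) 245.9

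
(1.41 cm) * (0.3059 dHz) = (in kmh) 0.001553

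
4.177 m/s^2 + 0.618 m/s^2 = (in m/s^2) 4.795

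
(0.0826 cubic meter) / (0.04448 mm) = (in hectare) 0.1857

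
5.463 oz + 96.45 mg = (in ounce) 5.466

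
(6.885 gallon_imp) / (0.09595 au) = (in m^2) 2.181e-12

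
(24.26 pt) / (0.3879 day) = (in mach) 7.5e-10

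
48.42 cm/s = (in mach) 0.001422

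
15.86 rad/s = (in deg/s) 908.7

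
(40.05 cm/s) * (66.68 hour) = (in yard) 1.051e+05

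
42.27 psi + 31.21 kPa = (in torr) 2420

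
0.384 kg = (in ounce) 13.55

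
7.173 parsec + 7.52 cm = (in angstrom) 2.213e+27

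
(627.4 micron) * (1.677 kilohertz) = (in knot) 2.045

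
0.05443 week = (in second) 3.292e+04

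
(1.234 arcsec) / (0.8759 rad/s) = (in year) 2.166e-13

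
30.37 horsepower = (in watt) 2.265e+04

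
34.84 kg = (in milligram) 3.484e+07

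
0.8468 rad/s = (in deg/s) 48.52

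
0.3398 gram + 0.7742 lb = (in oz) 12.4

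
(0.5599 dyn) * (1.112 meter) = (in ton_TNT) 1.488e-15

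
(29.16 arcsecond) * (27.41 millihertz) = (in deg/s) 0.000222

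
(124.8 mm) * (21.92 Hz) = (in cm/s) 273.6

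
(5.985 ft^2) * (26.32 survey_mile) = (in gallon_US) 6.222e+06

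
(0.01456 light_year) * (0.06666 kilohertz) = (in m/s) 9.182e+15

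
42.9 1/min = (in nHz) 7.15e+08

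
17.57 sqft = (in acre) 0.0004034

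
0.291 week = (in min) 2933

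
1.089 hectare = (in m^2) 1.089e+04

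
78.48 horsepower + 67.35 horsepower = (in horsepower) 145.8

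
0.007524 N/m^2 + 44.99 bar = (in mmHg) 3.375e+04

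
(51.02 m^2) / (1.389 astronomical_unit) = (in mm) 2.455e-07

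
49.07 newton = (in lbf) 11.03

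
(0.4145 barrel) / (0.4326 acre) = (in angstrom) 3.764e+05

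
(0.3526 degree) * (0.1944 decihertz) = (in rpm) 0.001142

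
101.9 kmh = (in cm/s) 2831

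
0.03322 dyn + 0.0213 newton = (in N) 0.0213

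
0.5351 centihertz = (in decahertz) 0.0005351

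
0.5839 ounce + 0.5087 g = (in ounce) 0.6018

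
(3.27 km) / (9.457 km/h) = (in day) 0.01441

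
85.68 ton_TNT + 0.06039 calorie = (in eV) 2.237e+30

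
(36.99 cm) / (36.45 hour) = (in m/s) 2.819e-06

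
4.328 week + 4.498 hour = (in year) 0.08352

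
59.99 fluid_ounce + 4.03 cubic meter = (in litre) 4032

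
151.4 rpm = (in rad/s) 15.85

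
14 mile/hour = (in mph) 14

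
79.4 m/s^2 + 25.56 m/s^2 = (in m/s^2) 105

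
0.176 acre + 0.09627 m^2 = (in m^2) 712.3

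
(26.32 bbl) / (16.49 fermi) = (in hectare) 2.538e+10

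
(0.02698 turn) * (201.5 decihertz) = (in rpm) 32.62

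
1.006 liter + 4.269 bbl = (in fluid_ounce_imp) 2.392e+04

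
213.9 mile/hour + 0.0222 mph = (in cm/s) 9563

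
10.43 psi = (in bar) 0.7191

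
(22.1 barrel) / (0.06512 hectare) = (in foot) 0.0177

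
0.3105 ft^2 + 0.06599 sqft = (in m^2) 0.03498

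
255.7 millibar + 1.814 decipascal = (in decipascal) 2.557e+05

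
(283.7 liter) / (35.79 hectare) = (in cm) 7.927e-05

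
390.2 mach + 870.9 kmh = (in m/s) 1.331e+05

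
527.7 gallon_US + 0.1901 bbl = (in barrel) 12.75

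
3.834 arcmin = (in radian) 0.001115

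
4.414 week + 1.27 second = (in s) 2.67e+06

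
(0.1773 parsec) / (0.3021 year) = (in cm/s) 5.743e+10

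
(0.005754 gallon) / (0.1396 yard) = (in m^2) 0.0001706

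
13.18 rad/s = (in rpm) 125.9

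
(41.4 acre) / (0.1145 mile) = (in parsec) 2.947e-14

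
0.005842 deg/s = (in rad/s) 0.000102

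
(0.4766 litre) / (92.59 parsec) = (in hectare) 1.668e-26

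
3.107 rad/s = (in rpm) 29.67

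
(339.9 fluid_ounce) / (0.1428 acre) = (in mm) 0.01739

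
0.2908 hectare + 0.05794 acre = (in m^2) 3142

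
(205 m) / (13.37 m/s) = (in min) 0.2555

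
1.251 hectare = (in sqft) 1.347e+05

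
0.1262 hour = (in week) 0.0007512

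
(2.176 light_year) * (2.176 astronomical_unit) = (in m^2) 6.701e+27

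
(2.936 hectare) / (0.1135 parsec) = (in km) 8.383e-15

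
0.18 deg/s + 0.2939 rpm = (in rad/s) 0.03392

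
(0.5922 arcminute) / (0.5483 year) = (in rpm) 9.514e-11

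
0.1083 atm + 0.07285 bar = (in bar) 0.1826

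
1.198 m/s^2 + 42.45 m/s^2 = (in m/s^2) 43.65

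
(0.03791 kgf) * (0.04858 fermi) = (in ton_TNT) 4.317e-27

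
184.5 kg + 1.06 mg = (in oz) 6508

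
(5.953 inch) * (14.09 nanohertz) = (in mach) 6.257e-12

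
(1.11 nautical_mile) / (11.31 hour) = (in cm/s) 5.049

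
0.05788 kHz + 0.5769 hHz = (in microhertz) 1.156e+08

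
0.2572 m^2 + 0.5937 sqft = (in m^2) 0.3124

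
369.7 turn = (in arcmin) 7.986e+06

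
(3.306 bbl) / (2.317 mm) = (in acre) 0.05606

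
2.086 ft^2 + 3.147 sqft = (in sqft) 5.233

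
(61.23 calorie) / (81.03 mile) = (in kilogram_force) 0.0002003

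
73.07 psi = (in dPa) 5.038e+06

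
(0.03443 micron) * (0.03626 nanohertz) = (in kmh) 4.494e-18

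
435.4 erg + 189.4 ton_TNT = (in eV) 4.946e+30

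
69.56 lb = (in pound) 69.56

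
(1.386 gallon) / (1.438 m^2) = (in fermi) 3.649e+12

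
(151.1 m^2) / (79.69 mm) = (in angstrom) 1.896e+13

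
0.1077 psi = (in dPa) 7426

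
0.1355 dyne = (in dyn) 0.1355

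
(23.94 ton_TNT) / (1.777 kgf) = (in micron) 5.748e+15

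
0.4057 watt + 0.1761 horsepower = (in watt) 131.7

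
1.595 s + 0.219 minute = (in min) 0.2456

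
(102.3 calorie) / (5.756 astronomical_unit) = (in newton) 4.971e-10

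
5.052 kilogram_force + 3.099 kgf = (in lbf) 17.97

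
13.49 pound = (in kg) 6.119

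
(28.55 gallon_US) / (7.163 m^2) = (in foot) 0.0495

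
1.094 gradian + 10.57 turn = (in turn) 10.57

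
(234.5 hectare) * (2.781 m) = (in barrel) 4.102e+07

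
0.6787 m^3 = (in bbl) 4.269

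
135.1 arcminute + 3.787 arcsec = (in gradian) 2.503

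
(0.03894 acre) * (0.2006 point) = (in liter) 11.15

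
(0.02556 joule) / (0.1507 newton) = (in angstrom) 1.696e+09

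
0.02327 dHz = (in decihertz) 0.02327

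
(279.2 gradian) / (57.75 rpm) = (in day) 8.393e-06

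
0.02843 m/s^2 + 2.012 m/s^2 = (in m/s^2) 2.04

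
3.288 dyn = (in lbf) 7.392e-06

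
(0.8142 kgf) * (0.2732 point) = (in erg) 7695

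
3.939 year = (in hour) 3.451e+04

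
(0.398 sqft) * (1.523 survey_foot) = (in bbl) 0.108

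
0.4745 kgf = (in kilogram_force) 0.4745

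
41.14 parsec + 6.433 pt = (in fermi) 1.269e+33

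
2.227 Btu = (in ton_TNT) 5.616e-07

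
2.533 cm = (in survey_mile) 1.574e-05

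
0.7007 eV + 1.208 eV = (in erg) 3.058e-12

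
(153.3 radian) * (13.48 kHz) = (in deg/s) 1.184e+08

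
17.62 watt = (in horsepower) 0.02363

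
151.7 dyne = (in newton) 0.001517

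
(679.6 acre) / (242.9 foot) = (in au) 2.483e-07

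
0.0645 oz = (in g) 1.829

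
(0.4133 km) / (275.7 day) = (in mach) 5.096e-08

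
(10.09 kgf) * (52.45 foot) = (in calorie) 378.1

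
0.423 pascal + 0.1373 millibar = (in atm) 0.0001397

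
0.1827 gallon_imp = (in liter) 0.8306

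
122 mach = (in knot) 8.075e+04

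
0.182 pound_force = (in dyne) 8.096e+04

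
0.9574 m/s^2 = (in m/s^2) 0.9574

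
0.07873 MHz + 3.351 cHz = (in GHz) 7.873e-05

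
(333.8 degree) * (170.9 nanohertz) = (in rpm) 9.508e-06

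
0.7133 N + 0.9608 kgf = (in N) 10.14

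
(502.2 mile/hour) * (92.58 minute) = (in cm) 1.247e+08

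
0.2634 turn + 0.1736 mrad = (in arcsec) 3.414e+05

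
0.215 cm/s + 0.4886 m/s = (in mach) 0.001441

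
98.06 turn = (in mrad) 6.161e+05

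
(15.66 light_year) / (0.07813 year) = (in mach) 1.766e+08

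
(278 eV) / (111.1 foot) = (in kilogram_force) 1.341e-19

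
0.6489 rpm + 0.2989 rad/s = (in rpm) 3.503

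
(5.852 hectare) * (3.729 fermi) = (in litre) 2.182e-07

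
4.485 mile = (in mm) 7.218e+06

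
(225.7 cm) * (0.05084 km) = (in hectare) 0.01147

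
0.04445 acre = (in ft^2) 1936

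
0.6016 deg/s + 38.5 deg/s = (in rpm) 6.517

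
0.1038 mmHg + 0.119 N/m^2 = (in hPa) 0.1396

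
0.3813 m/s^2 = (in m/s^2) 0.3813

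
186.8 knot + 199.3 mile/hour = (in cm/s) 1.852e+04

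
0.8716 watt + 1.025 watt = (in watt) 1.897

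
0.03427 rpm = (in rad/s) 0.003589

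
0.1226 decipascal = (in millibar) 0.0001226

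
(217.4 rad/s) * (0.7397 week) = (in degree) 5.572e+09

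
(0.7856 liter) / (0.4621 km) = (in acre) 4.201e-10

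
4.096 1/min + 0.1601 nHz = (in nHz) 6.827e+07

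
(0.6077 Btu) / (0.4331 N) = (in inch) 5.828e+04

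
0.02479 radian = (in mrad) 24.79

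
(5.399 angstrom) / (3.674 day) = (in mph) 3.805e-15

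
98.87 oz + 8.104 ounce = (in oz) 107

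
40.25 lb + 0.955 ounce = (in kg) 18.28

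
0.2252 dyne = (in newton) 2.252e-06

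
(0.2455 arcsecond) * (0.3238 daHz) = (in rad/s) 3.854e-06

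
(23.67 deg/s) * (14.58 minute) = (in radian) 361.4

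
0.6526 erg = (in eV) 4.073e+11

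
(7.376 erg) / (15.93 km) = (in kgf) 4.722e-12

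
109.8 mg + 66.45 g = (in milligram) 6.656e+04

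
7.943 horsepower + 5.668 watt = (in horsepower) 7.951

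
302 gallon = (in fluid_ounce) 3.866e+04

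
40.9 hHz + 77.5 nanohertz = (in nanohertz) 4.09e+12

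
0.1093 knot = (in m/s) 0.05623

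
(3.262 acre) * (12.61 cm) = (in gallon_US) 4.397e+05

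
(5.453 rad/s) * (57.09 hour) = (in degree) 6.421e+07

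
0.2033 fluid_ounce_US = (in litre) 0.006012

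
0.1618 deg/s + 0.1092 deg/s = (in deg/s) 0.271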